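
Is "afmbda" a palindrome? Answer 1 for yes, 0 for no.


Input: afmbda
Reversed: adbmfa
  Compare pos 0 ('a') with pos 5 ('a'): match
  Compare pos 1 ('f') with pos 4 ('d'): MISMATCH
  Compare pos 2 ('m') with pos 3 ('b'): MISMATCH
Result: not a palindrome

0


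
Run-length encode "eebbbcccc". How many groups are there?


Input: eebbbcccc
Scanning for consecutive runs:
  Group 1: 'e' x 2 (positions 0-1)
  Group 2: 'b' x 3 (positions 2-4)
  Group 3: 'c' x 4 (positions 5-8)
Total groups: 3

3


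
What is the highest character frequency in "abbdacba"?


Input: abbdacba
Character counts:
  'a': 3
  'b': 3
  'c': 1
  'd': 1
Maximum frequency: 3

3


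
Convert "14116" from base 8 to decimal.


Input: "14116" in base 8
Positional expansion:
  Digit '1' (value 1) x 8^4 = 4096
  Digit '4' (value 4) x 8^3 = 2048
  Digit '1' (value 1) x 8^2 = 64
  Digit '1' (value 1) x 8^1 = 8
  Digit '6' (value 6) x 8^0 = 6
Sum = 6222

6222


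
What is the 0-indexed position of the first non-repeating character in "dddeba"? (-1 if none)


Input: dddeba
Character frequencies:
  'a': 1
  'b': 1
  'd': 3
  'e': 1
Scanning left to right for freq == 1:
  Position 0 ('d'): freq=3, skip
  Position 1 ('d'): freq=3, skip
  Position 2 ('d'): freq=3, skip
  Position 3 ('e'): unique! => answer = 3

3


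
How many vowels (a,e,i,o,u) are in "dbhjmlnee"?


Input: dbhjmlnee
Checking each character:
  'd' at position 0: consonant
  'b' at position 1: consonant
  'h' at position 2: consonant
  'j' at position 3: consonant
  'm' at position 4: consonant
  'l' at position 5: consonant
  'n' at position 6: consonant
  'e' at position 7: vowel (running total: 1)
  'e' at position 8: vowel (running total: 2)
Total vowels: 2

2


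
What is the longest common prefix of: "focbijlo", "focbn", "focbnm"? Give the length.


Words: focbijlo, focbn, focbnm
  Position 0: all 'f' => match
  Position 1: all 'o' => match
  Position 2: all 'c' => match
  Position 3: all 'b' => match
  Position 4: ('i', 'n', 'n') => mismatch, stop
LCP = "focb" (length 4)

4


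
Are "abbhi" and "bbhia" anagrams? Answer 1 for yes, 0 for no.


Strings: "abbhi", "bbhia"
Sorted first:  abbhi
Sorted second: abbhi
Sorted forms match => anagrams

1


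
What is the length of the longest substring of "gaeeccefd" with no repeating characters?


Input: "gaeeccefd"
Sliding window (track last position of each char):
  Position 0 ('g'): window [0,0] length 1 -- new best
  Position 1 ('a'): window [0,1] length 2 -- new best
  Position 2 ('e'): window [0,2] length 3 -- new best
  Position 3 ('e'): repeat (last at 2), move window start to 3
  Position 3 ('e'): window [3,3] length 1
  Position 4 ('c'): window [3,4] length 2
  Position 5 ('c'): repeat (last at 4), move window start to 5
  Position 5 ('c'): window [5,5] length 1
  Position 6 ('e'): window [5,6] length 2
  Position 7 ('f'): window [5,7] length 3
  Position 8 ('d'): window [5,8] length 4 -- new best
Longest substring with no repeats: "cefd" with length 4

4


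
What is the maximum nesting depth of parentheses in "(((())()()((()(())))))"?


Input: "(((())()()((()(())))))"
Tracking depth:
  Position 0 '(': depth becomes 1
  Position 1 '(': depth becomes 2
  Position 2 '(': depth becomes 3
  Position 3 '(': depth becomes 4
  Position 4 ')': depth becomes 3
  Position 5 ')': depth becomes 2
  Position 6 '(': depth becomes 3
  Position 7 ')': depth becomes 2
  Position 8 '(': depth becomes 3
  Position 9 ')': depth becomes 2
  Position 10 '(': depth becomes 3
  Position 11 '(': depth becomes 4
  Position 12 '(': depth becomes 5
  Position 13 ')': depth becomes 4
  Position 14 '(': depth becomes 5
  Position 15 '(': depth becomes 6
  Position 16 ')': depth becomes 5
  Position 17 ')': depth becomes 4
  Position 18 ')': depth becomes 3
  Position 19 ')': depth becomes 2
  Position 20 ')': depth becomes 1
  Position 21 ')': depth becomes 0
Maximum depth reached: 6

6


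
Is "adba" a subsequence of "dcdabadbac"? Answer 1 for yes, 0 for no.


Check if "adba" is a subsequence of "dcdabadbac"
Greedy scan:
  Position 0 ('d'): no match needed
  Position 1 ('c'): no match needed
  Position 2 ('d'): no match needed
  Position 3 ('a'): matches sub[0] = 'a'
  Position 4 ('b'): no match needed
  Position 5 ('a'): no match needed
  Position 6 ('d'): matches sub[1] = 'd'
  Position 7 ('b'): matches sub[2] = 'b'
  Position 8 ('a'): matches sub[3] = 'a'
  Position 9 ('c'): no match needed
All 4 characters matched => is a subsequence

1


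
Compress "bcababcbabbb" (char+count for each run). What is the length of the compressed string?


Input: bcababcbabbb
Runs:
  'b' x 1 => "b1"
  'c' x 1 => "c1"
  'a' x 1 => "a1"
  'b' x 1 => "b1"
  'a' x 1 => "a1"
  'b' x 1 => "b1"
  'c' x 1 => "c1"
  'b' x 1 => "b1"
  'a' x 1 => "a1"
  'b' x 3 => "b3"
Compressed: "b1c1a1b1a1b1c1b1a1b3"
Compressed length: 20

20


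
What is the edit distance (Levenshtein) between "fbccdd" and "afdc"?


Computing edit distance: "fbccdd" -> "afdc"
DP table:
           a    f    d    c
      0    1    2    3    4
  f   1    1    1    2    3
  b   2    2    2    2    3
  c   3    3    3    3    2
  c   4    4    4    4    3
  d   5    5    5    4    4
  d   6    6    6    5    5
Edit distance = dp[6][4] = 5

5


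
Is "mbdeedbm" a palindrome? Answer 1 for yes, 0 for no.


Input: mbdeedbm
Reversed: mbdeedbm
  Compare pos 0 ('m') with pos 7 ('m'): match
  Compare pos 1 ('b') with pos 6 ('b'): match
  Compare pos 2 ('d') with pos 5 ('d'): match
  Compare pos 3 ('e') with pos 4 ('e'): match
Result: palindrome

1


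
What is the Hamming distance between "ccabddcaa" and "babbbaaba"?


Comparing "ccabddcaa" and "babbbaaba" position by position:
  Position 0: 'c' vs 'b' => differ
  Position 1: 'c' vs 'a' => differ
  Position 2: 'a' vs 'b' => differ
  Position 3: 'b' vs 'b' => same
  Position 4: 'd' vs 'b' => differ
  Position 5: 'd' vs 'a' => differ
  Position 6: 'c' vs 'a' => differ
  Position 7: 'a' vs 'b' => differ
  Position 8: 'a' vs 'a' => same
Total differences (Hamming distance): 7

7


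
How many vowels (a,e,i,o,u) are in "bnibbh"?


Input: bnibbh
Checking each character:
  'b' at position 0: consonant
  'n' at position 1: consonant
  'i' at position 2: vowel (running total: 1)
  'b' at position 3: consonant
  'b' at position 4: consonant
  'h' at position 5: consonant
Total vowels: 1

1


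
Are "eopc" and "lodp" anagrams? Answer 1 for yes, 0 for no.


Strings: "eopc", "lodp"
Sorted first:  ceop
Sorted second: dlop
Differ at position 0: 'c' vs 'd' => not anagrams

0


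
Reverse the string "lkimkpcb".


Input: lkimkpcb
Reading characters right to left:
  Position 7: 'b'
  Position 6: 'c'
  Position 5: 'p'
  Position 4: 'k'
  Position 3: 'm'
  Position 2: 'i'
  Position 1: 'k'
  Position 0: 'l'
Reversed: bcpkmikl

bcpkmikl


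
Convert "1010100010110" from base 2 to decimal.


Input: "1010100010110" in base 2
Positional expansion:
  Digit '1' (value 1) x 2^12 = 4096
  Digit '0' (value 0) x 2^11 = 0
  Digit '1' (value 1) x 2^10 = 1024
  Digit '0' (value 0) x 2^9 = 0
  Digit '1' (value 1) x 2^8 = 256
  Digit '0' (value 0) x 2^7 = 0
  Digit '0' (value 0) x 2^6 = 0
  Digit '0' (value 0) x 2^5 = 0
  Digit '1' (value 1) x 2^4 = 16
  Digit '0' (value 0) x 2^3 = 0
  Digit '1' (value 1) x 2^2 = 4
  Digit '1' (value 1) x 2^1 = 2
  Digit '0' (value 0) x 2^0 = 0
Sum = 5398

5398


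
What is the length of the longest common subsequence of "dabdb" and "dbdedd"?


LCS of "dabdb" and "dbdedd"
DP table:
           d    b    d    e    d    d
      0    0    0    0    0    0    0
  d   0    1    1    1    1    1    1
  a   0    1    1    1    1    1    1
  b   0    1    2    2    2    2    2
  d   0    1    2    3    3    3    3
  b   0    1    2    3    3    3    3
LCS length = dp[5][6] = 3

3


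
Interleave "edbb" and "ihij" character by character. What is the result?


Interleaving "edbb" and "ihij":
  Position 0: 'e' from first, 'i' from second => "ei"
  Position 1: 'd' from first, 'h' from second => "dh"
  Position 2: 'b' from first, 'i' from second => "bi"
  Position 3: 'b' from first, 'j' from second => "bj"
Result: eidhbibj

eidhbibj


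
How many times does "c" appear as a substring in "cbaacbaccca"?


Searching for "c" in "cbaacbaccca"
Scanning each position:
  Position 0: "c" => MATCH
  Position 1: "b" => no
  Position 2: "a" => no
  Position 3: "a" => no
  Position 4: "c" => MATCH
  Position 5: "b" => no
  Position 6: "a" => no
  Position 7: "c" => MATCH
  Position 8: "c" => MATCH
  Position 9: "c" => MATCH
  Position 10: "a" => no
Total occurrences: 5

5


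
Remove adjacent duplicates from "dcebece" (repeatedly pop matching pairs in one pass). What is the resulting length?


Input: dcebece
Stack-based adjacent duplicate removal:
  Read 'd': push. Stack: d
  Read 'c': push. Stack: dc
  Read 'e': push. Stack: dce
  Read 'b': push. Stack: dceb
  Read 'e': push. Stack: dcebe
  Read 'c': push. Stack: dcebec
  Read 'e': push. Stack: dcebece
Final stack: "dcebece" (length 7)

7


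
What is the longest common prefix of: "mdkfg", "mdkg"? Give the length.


Words: mdkfg, mdkg
  Position 0: all 'm' => match
  Position 1: all 'd' => match
  Position 2: all 'k' => match
  Position 3: ('f', 'g') => mismatch, stop
LCP = "mdk" (length 3)

3


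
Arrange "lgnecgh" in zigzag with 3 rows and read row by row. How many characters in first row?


Zigzag "lgnecgh" into 3 rows:
Placing characters:
  'l' => row 0
  'g' => row 1
  'n' => row 2
  'e' => row 1
  'c' => row 0
  'g' => row 1
  'h' => row 2
Rows:
  Row 0: "lc"
  Row 1: "geg"
  Row 2: "nh"
First row length: 2

2


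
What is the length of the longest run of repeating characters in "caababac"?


Input: "caababac"
Scanning for longest run:
  Position 1 ('a'): new char, reset run to 1
  Position 2 ('a'): continues run of 'a', length=2
  Position 3 ('b'): new char, reset run to 1
  Position 4 ('a'): new char, reset run to 1
  Position 5 ('b'): new char, reset run to 1
  Position 6 ('a'): new char, reset run to 1
  Position 7 ('c'): new char, reset run to 1
Longest run: 'a' with length 2

2


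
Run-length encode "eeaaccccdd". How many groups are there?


Input: eeaaccccdd
Scanning for consecutive runs:
  Group 1: 'e' x 2 (positions 0-1)
  Group 2: 'a' x 2 (positions 2-3)
  Group 3: 'c' x 4 (positions 4-7)
  Group 4: 'd' x 2 (positions 8-9)
Total groups: 4

4


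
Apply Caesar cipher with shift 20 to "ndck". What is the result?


Caesar cipher: shift "ndck" by 20
  'n' (pos 13) + 20 = pos 7 = 'h'
  'd' (pos 3) + 20 = pos 23 = 'x'
  'c' (pos 2) + 20 = pos 22 = 'w'
  'k' (pos 10) + 20 = pos 4 = 'e'
Result: hxwe

hxwe


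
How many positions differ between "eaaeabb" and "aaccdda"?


Comparing "eaaeabb" and "aaccdda" position by position:
  Position 0: 'e' vs 'a' => DIFFER
  Position 1: 'a' vs 'a' => same
  Position 2: 'a' vs 'c' => DIFFER
  Position 3: 'e' vs 'c' => DIFFER
  Position 4: 'a' vs 'd' => DIFFER
  Position 5: 'b' vs 'd' => DIFFER
  Position 6: 'b' vs 'a' => DIFFER
Positions that differ: 6

6


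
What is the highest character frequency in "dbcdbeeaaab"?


Input: dbcdbeeaaab
Character counts:
  'a': 3
  'b': 3
  'c': 1
  'd': 2
  'e': 2
Maximum frequency: 3

3


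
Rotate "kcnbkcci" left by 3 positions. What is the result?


Input: "kcnbkcci", rotate left by 3
First 3 characters: "kcn"
Remaining characters: "bkcci"
Concatenate remaining + first: "bkcci" + "kcn" = "bkccikcn"

bkccikcn


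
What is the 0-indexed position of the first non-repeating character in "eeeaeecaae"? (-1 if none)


Input: eeeaeecaae
Character frequencies:
  'a': 3
  'c': 1
  'e': 6
Scanning left to right for freq == 1:
  Position 0 ('e'): freq=6, skip
  Position 1 ('e'): freq=6, skip
  Position 2 ('e'): freq=6, skip
  Position 3 ('a'): freq=3, skip
  Position 4 ('e'): freq=6, skip
  Position 5 ('e'): freq=6, skip
  Position 6 ('c'): unique! => answer = 6

6


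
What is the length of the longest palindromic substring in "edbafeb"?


Input: "edbafeb"
Checking substrings for palindromes:
  No multi-char palindromic substrings found
Longest palindromic substring: "e" with length 1

1


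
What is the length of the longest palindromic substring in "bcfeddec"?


Input: "bcfeddec"
Checking substrings for palindromes:
  [3:7] "edde" (len 4) => palindrome
  [4:6] "dd" (len 2) => palindrome
Longest palindromic substring: "edde" with length 4

4


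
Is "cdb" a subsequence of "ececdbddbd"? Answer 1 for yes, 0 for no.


Check if "cdb" is a subsequence of "ececdbddbd"
Greedy scan:
  Position 0 ('e'): no match needed
  Position 1 ('c'): matches sub[0] = 'c'
  Position 2 ('e'): no match needed
  Position 3 ('c'): no match needed
  Position 4 ('d'): matches sub[1] = 'd'
  Position 5 ('b'): matches sub[2] = 'b'
  Position 6 ('d'): no match needed
  Position 7 ('d'): no match needed
  Position 8 ('b'): no match needed
  Position 9 ('d'): no match needed
All 3 characters matched => is a subsequence

1


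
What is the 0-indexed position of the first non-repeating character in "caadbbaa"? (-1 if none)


Input: caadbbaa
Character frequencies:
  'a': 4
  'b': 2
  'c': 1
  'd': 1
Scanning left to right for freq == 1:
  Position 0 ('c'): unique! => answer = 0

0


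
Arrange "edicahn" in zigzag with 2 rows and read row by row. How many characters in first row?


Zigzag "edicahn" into 2 rows:
Placing characters:
  'e' => row 0
  'd' => row 1
  'i' => row 0
  'c' => row 1
  'a' => row 0
  'h' => row 1
  'n' => row 0
Rows:
  Row 0: "eian"
  Row 1: "dch"
First row length: 4

4


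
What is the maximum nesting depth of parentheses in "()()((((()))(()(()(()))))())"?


Input: "()()((((()))(()(()(()))))())"
Tracking depth:
  Position 0 '(': depth becomes 1
  Position 1 ')': depth becomes 0
  Position 2 '(': depth becomes 1
  Position 3 ')': depth becomes 0
  Position 4 '(': depth becomes 1
  Position 5 '(': depth becomes 2
  Position 6 '(': depth becomes 3
  Position 7 '(': depth becomes 4
  Position 8 '(': depth becomes 5
  Position 9 ')': depth becomes 4
  Position 10 ')': depth becomes 3
  Position 11 ')': depth becomes 2
  Position 12 '(': depth becomes 3
  Position 13 '(': depth becomes 4
  Position 14 ')': depth becomes 3
  Position 15 '(': depth becomes 4
  Position 16 '(': depth becomes 5
  Position 17 ')': depth becomes 4
  Position 18 '(': depth becomes 5
  Position 19 '(': depth becomes 6
  Position 20 ')': depth becomes 5
  Position 21 ')': depth becomes 4
  Position 22 ')': depth becomes 3
  Position 23 ')': depth becomes 2
  Position 24 ')': depth becomes 1
  Position 25 '(': depth becomes 2
  Position 26 ')': depth becomes 1
  Position 27 ')': depth becomes 0
Maximum depth reached: 6

6


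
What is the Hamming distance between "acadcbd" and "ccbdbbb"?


Comparing "acadcbd" and "ccbdbbb" position by position:
  Position 0: 'a' vs 'c' => differ
  Position 1: 'c' vs 'c' => same
  Position 2: 'a' vs 'b' => differ
  Position 3: 'd' vs 'd' => same
  Position 4: 'c' vs 'b' => differ
  Position 5: 'b' vs 'b' => same
  Position 6: 'd' vs 'b' => differ
Total differences (Hamming distance): 4

4


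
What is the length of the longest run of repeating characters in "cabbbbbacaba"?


Input: "cabbbbbacaba"
Scanning for longest run:
  Position 1 ('a'): new char, reset run to 1
  Position 2 ('b'): new char, reset run to 1
  Position 3 ('b'): continues run of 'b', length=2
  Position 4 ('b'): continues run of 'b', length=3
  Position 5 ('b'): continues run of 'b', length=4
  Position 6 ('b'): continues run of 'b', length=5
  Position 7 ('a'): new char, reset run to 1
  Position 8 ('c'): new char, reset run to 1
  Position 9 ('a'): new char, reset run to 1
  Position 10 ('b'): new char, reset run to 1
  Position 11 ('a'): new char, reset run to 1
Longest run: 'b' with length 5

5


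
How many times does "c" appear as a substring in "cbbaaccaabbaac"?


Searching for "c" in "cbbaaccaabbaac"
Scanning each position:
  Position 0: "c" => MATCH
  Position 1: "b" => no
  Position 2: "b" => no
  Position 3: "a" => no
  Position 4: "a" => no
  Position 5: "c" => MATCH
  Position 6: "c" => MATCH
  Position 7: "a" => no
  Position 8: "a" => no
  Position 9: "b" => no
  Position 10: "b" => no
  Position 11: "a" => no
  Position 12: "a" => no
  Position 13: "c" => MATCH
Total occurrences: 4

4


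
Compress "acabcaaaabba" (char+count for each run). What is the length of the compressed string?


Input: acabcaaaabba
Runs:
  'a' x 1 => "a1"
  'c' x 1 => "c1"
  'a' x 1 => "a1"
  'b' x 1 => "b1"
  'c' x 1 => "c1"
  'a' x 4 => "a4"
  'b' x 2 => "b2"
  'a' x 1 => "a1"
Compressed: "a1c1a1b1c1a4b2a1"
Compressed length: 16

16


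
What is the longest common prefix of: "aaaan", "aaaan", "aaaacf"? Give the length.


Words: aaaan, aaaan, aaaacf
  Position 0: all 'a' => match
  Position 1: all 'a' => match
  Position 2: all 'a' => match
  Position 3: all 'a' => match
  Position 4: ('n', 'n', 'c') => mismatch, stop
LCP = "aaaa" (length 4)

4


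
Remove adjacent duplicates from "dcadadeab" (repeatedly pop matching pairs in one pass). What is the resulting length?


Input: dcadadeab
Stack-based adjacent duplicate removal:
  Read 'd': push. Stack: d
  Read 'c': push. Stack: dc
  Read 'a': push. Stack: dca
  Read 'd': push. Stack: dcad
  Read 'a': push. Stack: dcada
  Read 'd': push. Stack: dcadad
  Read 'e': push. Stack: dcadade
  Read 'a': push. Stack: dcadadea
  Read 'b': push. Stack: dcadadeab
Final stack: "dcadadeab" (length 9)

9


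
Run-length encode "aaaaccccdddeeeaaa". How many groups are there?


Input: aaaaccccdddeeeaaa
Scanning for consecutive runs:
  Group 1: 'a' x 4 (positions 0-3)
  Group 2: 'c' x 4 (positions 4-7)
  Group 3: 'd' x 3 (positions 8-10)
  Group 4: 'e' x 3 (positions 11-13)
  Group 5: 'a' x 3 (positions 14-16)
Total groups: 5

5


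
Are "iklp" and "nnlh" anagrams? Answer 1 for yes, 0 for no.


Strings: "iklp", "nnlh"
Sorted first:  iklp
Sorted second: hlnn
Differ at position 0: 'i' vs 'h' => not anagrams

0


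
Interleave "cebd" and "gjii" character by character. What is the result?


Interleaving "cebd" and "gjii":
  Position 0: 'c' from first, 'g' from second => "cg"
  Position 1: 'e' from first, 'j' from second => "ej"
  Position 2: 'b' from first, 'i' from second => "bi"
  Position 3: 'd' from first, 'i' from second => "di"
Result: cgejbidi

cgejbidi


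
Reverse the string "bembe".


Input: bembe
Reading characters right to left:
  Position 4: 'e'
  Position 3: 'b'
  Position 2: 'm'
  Position 1: 'e'
  Position 0: 'b'
Reversed: ebmeb

ebmeb


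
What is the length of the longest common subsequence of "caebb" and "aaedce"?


LCS of "caebb" and "aaedce"
DP table:
           a    a    e    d    c    e
      0    0    0    0    0    0    0
  c   0    0    0    0    0    1    1
  a   0    1    1    1    1    1    1
  e   0    1    1    2    2    2    2
  b   0    1    1    2    2    2    2
  b   0    1    1    2    2    2    2
LCS length = dp[5][6] = 2

2


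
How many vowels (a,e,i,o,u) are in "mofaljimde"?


Input: mofaljimde
Checking each character:
  'm' at position 0: consonant
  'o' at position 1: vowel (running total: 1)
  'f' at position 2: consonant
  'a' at position 3: vowel (running total: 2)
  'l' at position 4: consonant
  'j' at position 5: consonant
  'i' at position 6: vowel (running total: 3)
  'm' at position 7: consonant
  'd' at position 8: consonant
  'e' at position 9: vowel (running total: 4)
Total vowels: 4

4


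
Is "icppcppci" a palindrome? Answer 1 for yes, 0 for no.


Input: icppcppci
Reversed: icppcppci
  Compare pos 0 ('i') with pos 8 ('i'): match
  Compare pos 1 ('c') with pos 7 ('c'): match
  Compare pos 2 ('p') with pos 6 ('p'): match
  Compare pos 3 ('p') with pos 5 ('p'): match
Result: palindrome

1


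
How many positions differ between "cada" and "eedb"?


Comparing "cada" and "eedb" position by position:
  Position 0: 'c' vs 'e' => DIFFER
  Position 1: 'a' vs 'e' => DIFFER
  Position 2: 'd' vs 'd' => same
  Position 3: 'a' vs 'b' => DIFFER
Positions that differ: 3

3


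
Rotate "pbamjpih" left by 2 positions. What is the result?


Input: "pbamjpih", rotate left by 2
First 2 characters: "pb"
Remaining characters: "amjpih"
Concatenate remaining + first: "amjpih" + "pb" = "amjpihpb"

amjpihpb


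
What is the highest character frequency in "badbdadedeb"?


Input: badbdadedeb
Character counts:
  'a': 2
  'b': 3
  'd': 4
  'e': 2
Maximum frequency: 4

4


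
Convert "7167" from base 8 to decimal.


Input: "7167" in base 8
Positional expansion:
  Digit '7' (value 7) x 8^3 = 3584
  Digit '1' (value 1) x 8^2 = 64
  Digit '6' (value 6) x 8^1 = 48
  Digit '7' (value 7) x 8^0 = 7
Sum = 3703

3703


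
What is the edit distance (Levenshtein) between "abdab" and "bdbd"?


Computing edit distance: "abdab" -> "bdbd"
DP table:
           b    d    b    d
      0    1    2    3    4
  a   1    1    2    3    4
  b   2    1    2    2    3
  d   3    2    1    2    2
  a   4    3    2    2    3
  b   5    4    3    2    3
Edit distance = dp[5][4] = 3

3


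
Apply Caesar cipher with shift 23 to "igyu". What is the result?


Caesar cipher: shift "igyu" by 23
  'i' (pos 8) + 23 = pos 5 = 'f'
  'g' (pos 6) + 23 = pos 3 = 'd'
  'y' (pos 24) + 23 = pos 21 = 'v'
  'u' (pos 20) + 23 = pos 17 = 'r'
Result: fdvr

fdvr


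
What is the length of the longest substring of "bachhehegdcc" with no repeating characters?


Input: "bachhehegdcc"
Sliding window (track last position of each char):
  Position 0 ('b'): window [0,0] length 1 -- new best
  Position 1 ('a'): window [0,1] length 2 -- new best
  Position 2 ('c'): window [0,2] length 3 -- new best
  Position 3 ('h'): window [0,3] length 4 -- new best
  Position 4 ('h'): repeat (last at 3), move window start to 4
  Position 4 ('h'): window [4,4] length 1
  Position 5 ('e'): window [4,5] length 2
  Position 6 ('h'): repeat (last at 4), move window start to 5
  Position 6 ('h'): window [5,6] length 2
  Position 7 ('e'): repeat (last at 5), move window start to 6
  Position 7 ('e'): window [6,7] length 2
  Position 8 ('g'): window [6,8] length 3
  Position 9 ('d'): window [6,9] length 4
  Position 10 ('c'): window [6,10] length 5 -- new best
  Position 11 ('c'): repeat (last at 10), move window start to 11
  Position 11 ('c'): window [11,11] length 1
Longest substring with no repeats: "hegdc" with length 5

5


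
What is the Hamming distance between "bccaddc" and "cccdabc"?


Comparing "bccaddc" and "cccdabc" position by position:
  Position 0: 'b' vs 'c' => differ
  Position 1: 'c' vs 'c' => same
  Position 2: 'c' vs 'c' => same
  Position 3: 'a' vs 'd' => differ
  Position 4: 'd' vs 'a' => differ
  Position 5: 'd' vs 'b' => differ
  Position 6: 'c' vs 'c' => same
Total differences (Hamming distance): 4

4


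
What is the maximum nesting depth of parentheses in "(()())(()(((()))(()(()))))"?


Input: "(()())(()(((()))(()(()))))"
Tracking depth:
  Position 0 '(': depth becomes 1
  Position 1 '(': depth becomes 2
  Position 2 ')': depth becomes 1
  Position 3 '(': depth becomes 2
  Position 4 ')': depth becomes 1
  Position 5 ')': depth becomes 0
  Position 6 '(': depth becomes 1
  Position 7 '(': depth becomes 2
  Position 8 ')': depth becomes 1
  Position 9 '(': depth becomes 2
  Position 10 '(': depth becomes 3
  Position 11 '(': depth becomes 4
  Position 12 '(': depth becomes 5
  Position 13 ')': depth becomes 4
  Position 14 ')': depth becomes 3
  Position 15 ')': depth becomes 2
  Position 16 '(': depth becomes 3
  Position 17 '(': depth becomes 4
  Position 18 ')': depth becomes 3
  Position 19 '(': depth becomes 4
  Position 20 '(': depth becomes 5
  Position 21 ')': depth becomes 4
  Position 22 ')': depth becomes 3
  Position 23 ')': depth becomes 2
  Position 24 ')': depth becomes 1
  Position 25 ')': depth becomes 0
Maximum depth reached: 5

5


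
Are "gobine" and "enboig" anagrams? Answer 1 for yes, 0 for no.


Strings: "gobine", "enboig"
Sorted first:  begino
Sorted second: begino
Sorted forms match => anagrams

1


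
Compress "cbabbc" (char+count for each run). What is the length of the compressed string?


Input: cbabbc
Runs:
  'c' x 1 => "c1"
  'b' x 1 => "b1"
  'a' x 1 => "a1"
  'b' x 2 => "b2"
  'c' x 1 => "c1"
Compressed: "c1b1a1b2c1"
Compressed length: 10

10


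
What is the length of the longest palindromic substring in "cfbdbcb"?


Input: "cfbdbcb"
Checking substrings for palindromes:
  [2:5] "bdb" (len 3) => palindrome
  [4:7] "bcb" (len 3) => palindrome
Longest palindromic substring: "bdb" with length 3

3


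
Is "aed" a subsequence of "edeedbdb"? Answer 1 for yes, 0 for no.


Check if "aed" is a subsequence of "edeedbdb"
Greedy scan:
  Position 0 ('e'): no match needed
  Position 1 ('d'): no match needed
  Position 2 ('e'): no match needed
  Position 3 ('e'): no match needed
  Position 4 ('d'): no match needed
  Position 5 ('b'): no match needed
  Position 6 ('d'): no match needed
  Position 7 ('b'): no match needed
Only matched 0/3 characters => not a subsequence

0


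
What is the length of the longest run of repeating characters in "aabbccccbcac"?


Input: "aabbccccbcac"
Scanning for longest run:
  Position 1 ('a'): continues run of 'a', length=2
  Position 2 ('b'): new char, reset run to 1
  Position 3 ('b'): continues run of 'b', length=2
  Position 4 ('c'): new char, reset run to 1
  Position 5 ('c'): continues run of 'c', length=2
  Position 6 ('c'): continues run of 'c', length=3
  Position 7 ('c'): continues run of 'c', length=4
  Position 8 ('b'): new char, reset run to 1
  Position 9 ('c'): new char, reset run to 1
  Position 10 ('a'): new char, reset run to 1
  Position 11 ('c'): new char, reset run to 1
Longest run: 'c' with length 4

4


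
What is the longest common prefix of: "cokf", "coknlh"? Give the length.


Words: cokf, coknlh
  Position 0: all 'c' => match
  Position 1: all 'o' => match
  Position 2: all 'k' => match
  Position 3: ('f', 'n') => mismatch, stop
LCP = "cok" (length 3)

3


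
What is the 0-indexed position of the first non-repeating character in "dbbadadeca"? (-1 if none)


Input: dbbadadeca
Character frequencies:
  'a': 3
  'b': 2
  'c': 1
  'd': 3
  'e': 1
Scanning left to right for freq == 1:
  Position 0 ('d'): freq=3, skip
  Position 1 ('b'): freq=2, skip
  Position 2 ('b'): freq=2, skip
  Position 3 ('a'): freq=3, skip
  Position 4 ('d'): freq=3, skip
  Position 5 ('a'): freq=3, skip
  Position 6 ('d'): freq=3, skip
  Position 7 ('e'): unique! => answer = 7

7


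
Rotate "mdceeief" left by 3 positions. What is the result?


Input: "mdceeief", rotate left by 3
First 3 characters: "mdc"
Remaining characters: "eeief"
Concatenate remaining + first: "eeief" + "mdc" = "eeiefmdc"

eeiefmdc


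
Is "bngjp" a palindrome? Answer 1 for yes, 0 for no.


Input: bngjp
Reversed: pjgnb
  Compare pos 0 ('b') with pos 4 ('p'): MISMATCH
  Compare pos 1 ('n') with pos 3 ('j'): MISMATCH
Result: not a palindrome

0


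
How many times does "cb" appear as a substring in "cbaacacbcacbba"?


Searching for "cb" in "cbaacacbcacbba"
Scanning each position:
  Position 0: "cb" => MATCH
  Position 1: "ba" => no
  Position 2: "aa" => no
  Position 3: "ac" => no
  Position 4: "ca" => no
  Position 5: "ac" => no
  Position 6: "cb" => MATCH
  Position 7: "bc" => no
  Position 8: "ca" => no
  Position 9: "ac" => no
  Position 10: "cb" => MATCH
  Position 11: "bb" => no
  Position 12: "ba" => no
Total occurrences: 3

3


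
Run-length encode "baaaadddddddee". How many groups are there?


Input: baaaadddddddee
Scanning for consecutive runs:
  Group 1: 'b' x 1 (positions 0-0)
  Group 2: 'a' x 4 (positions 1-4)
  Group 3: 'd' x 7 (positions 5-11)
  Group 4: 'e' x 2 (positions 12-13)
Total groups: 4

4


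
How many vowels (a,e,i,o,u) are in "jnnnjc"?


Input: jnnnjc
Checking each character:
  'j' at position 0: consonant
  'n' at position 1: consonant
  'n' at position 2: consonant
  'n' at position 3: consonant
  'j' at position 4: consonant
  'c' at position 5: consonant
Total vowels: 0

0


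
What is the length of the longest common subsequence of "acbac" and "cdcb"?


LCS of "acbac" and "cdcb"
DP table:
           c    d    c    b
      0    0    0    0    0
  a   0    0    0    0    0
  c   0    1    1    1    1
  b   0    1    1    1    2
  a   0    1    1    1    2
  c   0    1    1    2    2
LCS length = dp[5][4] = 2

2


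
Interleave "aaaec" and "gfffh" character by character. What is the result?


Interleaving "aaaec" and "gfffh":
  Position 0: 'a' from first, 'g' from second => "ag"
  Position 1: 'a' from first, 'f' from second => "af"
  Position 2: 'a' from first, 'f' from second => "af"
  Position 3: 'e' from first, 'f' from second => "ef"
  Position 4: 'c' from first, 'h' from second => "ch"
Result: agafafefch

agafafefch


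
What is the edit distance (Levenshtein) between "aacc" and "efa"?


Computing edit distance: "aacc" -> "efa"
DP table:
           e    f    a
      0    1    2    3
  a   1    1    2    2
  a   2    2    2    2
  c   3    3    3    3
  c   4    4    4    4
Edit distance = dp[4][3] = 4

4


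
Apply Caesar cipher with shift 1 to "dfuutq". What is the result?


Caesar cipher: shift "dfuutq" by 1
  'd' (pos 3) + 1 = pos 4 = 'e'
  'f' (pos 5) + 1 = pos 6 = 'g'
  'u' (pos 20) + 1 = pos 21 = 'v'
  'u' (pos 20) + 1 = pos 21 = 'v'
  't' (pos 19) + 1 = pos 20 = 'u'
  'q' (pos 16) + 1 = pos 17 = 'r'
Result: egvvur

egvvur


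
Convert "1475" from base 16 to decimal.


Input: "1475" in base 16
Positional expansion:
  Digit '1' (value 1) x 16^3 = 4096
  Digit '4' (value 4) x 16^2 = 1024
  Digit '7' (value 7) x 16^1 = 112
  Digit '5' (value 5) x 16^0 = 5
Sum = 5237

5237


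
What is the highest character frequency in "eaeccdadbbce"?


Input: eaeccdadbbce
Character counts:
  'a': 2
  'b': 2
  'c': 3
  'd': 2
  'e': 3
Maximum frequency: 3

3


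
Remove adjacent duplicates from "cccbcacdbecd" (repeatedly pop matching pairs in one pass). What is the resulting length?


Input: cccbcacdbecd
Stack-based adjacent duplicate removal:
  Read 'c': push. Stack: c
  Read 'c': matches stack top 'c' => pop. Stack: (empty)
  Read 'c': push. Stack: c
  Read 'b': push. Stack: cb
  Read 'c': push. Stack: cbc
  Read 'a': push. Stack: cbca
  Read 'c': push. Stack: cbcac
  Read 'd': push. Stack: cbcacd
  Read 'b': push. Stack: cbcacdb
  Read 'e': push. Stack: cbcacdbe
  Read 'c': push. Stack: cbcacdbec
  Read 'd': push. Stack: cbcacdbecd
Final stack: "cbcacdbecd" (length 10)

10


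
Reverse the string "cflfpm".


Input: cflfpm
Reading characters right to left:
  Position 5: 'm'
  Position 4: 'p'
  Position 3: 'f'
  Position 2: 'l'
  Position 1: 'f'
  Position 0: 'c'
Reversed: mpflfc

mpflfc


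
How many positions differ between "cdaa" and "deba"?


Comparing "cdaa" and "deba" position by position:
  Position 0: 'c' vs 'd' => DIFFER
  Position 1: 'd' vs 'e' => DIFFER
  Position 2: 'a' vs 'b' => DIFFER
  Position 3: 'a' vs 'a' => same
Positions that differ: 3

3


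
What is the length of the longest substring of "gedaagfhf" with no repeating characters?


Input: "gedaagfhf"
Sliding window (track last position of each char):
  Position 0 ('g'): window [0,0] length 1 -- new best
  Position 1 ('e'): window [0,1] length 2 -- new best
  Position 2 ('d'): window [0,2] length 3 -- new best
  Position 3 ('a'): window [0,3] length 4 -- new best
  Position 4 ('a'): repeat (last at 3), move window start to 4
  Position 4 ('a'): window [4,4] length 1
  Position 5 ('g'): window [4,5] length 2
  Position 6 ('f'): window [4,6] length 3
  Position 7 ('h'): window [4,7] length 4
  Position 8 ('f'): repeat (last at 6), move window start to 7
  Position 8 ('f'): window [7,8] length 2
Longest substring with no repeats: "geda" with length 4

4


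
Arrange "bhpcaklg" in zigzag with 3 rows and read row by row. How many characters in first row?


Zigzag "bhpcaklg" into 3 rows:
Placing characters:
  'b' => row 0
  'h' => row 1
  'p' => row 2
  'c' => row 1
  'a' => row 0
  'k' => row 1
  'l' => row 2
  'g' => row 1
Rows:
  Row 0: "ba"
  Row 1: "hckg"
  Row 2: "pl"
First row length: 2

2


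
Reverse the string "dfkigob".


Input: dfkigob
Reading characters right to left:
  Position 6: 'b'
  Position 5: 'o'
  Position 4: 'g'
  Position 3: 'i'
  Position 2: 'k'
  Position 1: 'f'
  Position 0: 'd'
Reversed: bogikfd

bogikfd


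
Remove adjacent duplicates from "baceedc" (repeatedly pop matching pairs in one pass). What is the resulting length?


Input: baceedc
Stack-based adjacent duplicate removal:
  Read 'b': push. Stack: b
  Read 'a': push. Stack: ba
  Read 'c': push. Stack: bac
  Read 'e': push. Stack: bace
  Read 'e': matches stack top 'e' => pop. Stack: bac
  Read 'd': push. Stack: bacd
  Read 'c': push. Stack: bacdc
Final stack: "bacdc" (length 5)

5


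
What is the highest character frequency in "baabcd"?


Input: baabcd
Character counts:
  'a': 2
  'b': 2
  'c': 1
  'd': 1
Maximum frequency: 2

2


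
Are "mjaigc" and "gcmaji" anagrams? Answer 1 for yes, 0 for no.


Strings: "mjaigc", "gcmaji"
Sorted first:  acgijm
Sorted second: acgijm
Sorted forms match => anagrams

1


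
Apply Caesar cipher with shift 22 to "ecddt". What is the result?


Caesar cipher: shift "ecddt" by 22
  'e' (pos 4) + 22 = pos 0 = 'a'
  'c' (pos 2) + 22 = pos 24 = 'y'
  'd' (pos 3) + 22 = pos 25 = 'z'
  'd' (pos 3) + 22 = pos 25 = 'z'
  't' (pos 19) + 22 = pos 15 = 'p'
Result: ayzzp

ayzzp


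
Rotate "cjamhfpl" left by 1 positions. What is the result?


Input: "cjamhfpl", rotate left by 1
First 1 characters: "c"
Remaining characters: "jamhfpl"
Concatenate remaining + first: "jamhfpl" + "c" = "jamhfplc"

jamhfplc


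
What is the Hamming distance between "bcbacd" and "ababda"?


Comparing "bcbacd" and "ababda" position by position:
  Position 0: 'b' vs 'a' => differ
  Position 1: 'c' vs 'b' => differ
  Position 2: 'b' vs 'a' => differ
  Position 3: 'a' vs 'b' => differ
  Position 4: 'c' vs 'd' => differ
  Position 5: 'd' vs 'a' => differ
Total differences (Hamming distance): 6

6


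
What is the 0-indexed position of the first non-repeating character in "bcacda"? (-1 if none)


Input: bcacda
Character frequencies:
  'a': 2
  'b': 1
  'c': 2
  'd': 1
Scanning left to right for freq == 1:
  Position 0 ('b'): unique! => answer = 0

0


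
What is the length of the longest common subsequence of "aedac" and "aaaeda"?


LCS of "aedac" and "aaaeda"
DP table:
           a    a    a    e    d    a
      0    0    0    0    0    0    0
  a   0    1    1    1    1    1    1
  e   0    1    1    1    2    2    2
  d   0    1    1    1    2    3    3
  a   0    1    2    2    2    3    4
  c   0    1    2    2    2    3    4
LCS length = dp[5][6] = 4

4


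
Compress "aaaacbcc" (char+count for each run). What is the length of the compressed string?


Input: aaaacbcc
Runs:
  'a' x 4 => "a4"
  'c' x 1 => "c1"
  'b' x 1 => "b1"
  'c' x 2 => "c2"
Compressed: "a4c1b1c2"
Compressed length: 8

8


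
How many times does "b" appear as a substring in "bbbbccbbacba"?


Searching for "b" in "bbbbccbbacba"
Scanning each position:
  Position 0: "b" => MATCH
  Position 1: "b" => MATCH
  Position 2: "b" => MATCH
  Position 3: "b" => MATCH
  Position 4: "c" => no
  Position 5: "c" => no
  Position 6: "b" => MATCH
  Position 7: "b" => MATCH
  Position 8: "a" => no
  Position 9: "c" => no
  Position 10: "b" => MATCH
  Position 11: "a" => no
Total occurrences: 7

7


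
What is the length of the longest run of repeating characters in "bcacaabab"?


Input: "bcacaabab"
Scanning for longest run:
  Position 1 ('c'): new char, reset run to 1
  Position 2 ('a'): new char, reset run to 1
  Position 3 ('c'): new char, reset run to 1
  Position 4 ('a'): new char, reset run to 1
  Position 5 ('a'): continues run of 'a', length=2
  Position 6 ('b'): new char, reset run to 1
  Position 7 ('a'): new char, reset run to 1
  Position 8 ('b'): new char, reset run to 1
Longest run: 'a' with length 2

2


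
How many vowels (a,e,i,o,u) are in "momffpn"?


Input: momffpn
Checking each character:
  'm' at position 0: consonant
  'o' at position 1: vowel (running total: 1)
  'm' at position 2: consonant
  'f' at position 3: consonant
  'f' at position 4: consonant
  'p' at position 5: consonant
  'n' at position 6: consonant
Total vowels: 1

1


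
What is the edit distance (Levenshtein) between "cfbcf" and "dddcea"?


Computing edit distance: "cfbcf" -> "dddcea"
DP table:
           d    d    d    c    e    a
      0    1    2    3    4    5    6
  c   1    1    2    3    3    4    5
  f   2    2    2    3    4    4    5
  b   3    3    3    3    4    5    5
  c   4    4    4    4    3    4    5
  f   5    5    5    5    4    4    5
Edit distance = dp[5][6] = 5

5


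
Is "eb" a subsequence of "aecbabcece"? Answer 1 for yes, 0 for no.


Check if "eb" is a subsequence of "aecbabcece"
Greedy scan:
  Position 0 ('a'): no match needed
  Position 1 ('e'): matches sub[0] = 'e'
  Position 2 ('c'): no match needed
  Position 3 ('b'): matches sub[1] = 'b'
  Position 4 ('a'): no match needed
  Position 5 ('b'): no match needed
  Position 6 ('c'): no match needed
  Position 7 ('e'): no match needed
  Position 8 ('c'): no match needed
  Position 9 ('e'): no match needed
All 2 characters matched => is a subsequence

1


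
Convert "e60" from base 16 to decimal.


Input: "e60" in base 16
Positional expansion:
  Digit 'e' (value 14) x 16^2 = 3584
  Digit '6' (value 6) x 16^1 = 96
  Digit '0' (value 0) x 16^0 = 0
Sum = 3680

3680


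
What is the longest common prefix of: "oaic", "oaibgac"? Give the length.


Words: oaic, oaibgac
  Position 0: all 'o' => match
  Position 1: all 'a' => match
  Position 2: all 'i' => match
  Position 3: ('c', 'b') => mismatch, stop
LCP = "oai" (length 3)

3


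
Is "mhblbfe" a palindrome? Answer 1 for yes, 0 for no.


Input: mhblbfe
Reversed: efblbhm
  Compare pos 0 ('m') with pos 6 ('e'): MISMATCH
  Compare pos 1 ('h') with pos 5 ('f'): MISMATCH
  Compare pos 2 ('b') with pos 4 ('b'): match
Result: not a palindrome

0


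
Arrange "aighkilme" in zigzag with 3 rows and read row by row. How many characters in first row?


Zigzag "aighkilme" into 3 rows:
Placing characters:
  'a' => row 0
  'i' => row 1
  'g' => row 2
  'h' => row 1
  'k' => row 0
  'i' => row 1
  'l' => row 2
  'm' => row 1
  'e' => row 0
Rows:
  Row 0: "ake"
  Row 1: "ihim"
  Row 2: "gl"
First row length: 3

3


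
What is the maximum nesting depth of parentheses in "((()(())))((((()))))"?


Input: "((()(())))((((()))))"
Tracking depth:
  Position 0 '(': depth becomes 1
  Position 1 '(': depth becomes 2
  Position 2 '(': depth becomes 3
  Position 3 ')': depth becomes 2
  Position 4 '(': depth becomes 3
  Position 5 '(': depth becomes 4
  Position 6 ')': depth becomes 3
  Position 7 ')': depth becomes 2
  Position 8 ')': depth becomes 1
  Position 9 ')': depth becomes 0
  Position 10 '(': depth becomes 1
  Position 11 '(': depth becomes 2
  Position 12 '(': depth becomes 3
  Position 13 '(': depth becomes 4
  Position 14 '(': depth becomes 5
  Position 15 ')': depth becomes 4
  Position 16 ')': depth becomes 3
  Position 17 ')': depth becomes 2
  Position 18 ')': depth becomes 1
  Position 19 ')': depth becomes 0
Maximum depth reached: 5

5


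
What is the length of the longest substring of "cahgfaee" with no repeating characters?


Input: "cahgfaee"
Sliding window (track last position of each char):
  Position 0 ('c'): window [0,0] length 1 -- new best
  Position 1 ('a'): window [0,1] length 2 -- new best
  Position 2 ('h'): window [0,2] length 3 -- new best
  Position 3 ('g'): window [0,3] length 4 -- new best
  Position 4 ('f'): window [0,4] length 5 -- new best
  Position 5 ('a'): repeat (last at 1), move window start to 2
  Position 5 ('a'): window [2,5] length 4
  Position 6 ('e'): window [2,6] length 5
  Position 7 ('e'): repeat (last at 6), move window start to 7
  Position 7 ('e'): window [7,7] length 1
Longest substring with no repeats: "cahgf" with length 5

5
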